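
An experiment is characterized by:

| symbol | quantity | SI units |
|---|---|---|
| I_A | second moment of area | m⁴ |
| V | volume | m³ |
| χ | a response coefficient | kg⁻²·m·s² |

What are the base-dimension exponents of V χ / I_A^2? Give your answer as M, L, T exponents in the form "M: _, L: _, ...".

M: -2, L: -4, T: 2

Collect each base-dimension exponent across the product:
  M: −2·(0) + (0) + (-2) = -2
  L: −2·(4) + (3) + (1) = -4
  T: −2·(0) + (0) + (2) = 2
So the dimensions are [M⁻² L⁻⁴ T²].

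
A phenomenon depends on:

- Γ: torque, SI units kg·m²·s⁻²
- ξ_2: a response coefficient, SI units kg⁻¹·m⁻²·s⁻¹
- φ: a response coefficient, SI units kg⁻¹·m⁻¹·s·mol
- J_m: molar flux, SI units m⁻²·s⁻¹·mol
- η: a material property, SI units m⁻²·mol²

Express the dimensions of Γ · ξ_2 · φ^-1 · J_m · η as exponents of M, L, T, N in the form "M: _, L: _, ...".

M: 1, L: -3, T: -5, N: 2

Collect each base-dimension exponent across the product:
  M: (1) + (-1) − (-1) + (0) + (0) = 1
  L: (2) + (-2) − (-1) + (-2) + (-2) = -3
  T: (-2) + (-1) − (1) + (-1) + (0) = -5
  N: (0) + (0) − (1) + (1) + (2) = 2
So the dimensions are [M L⁻³ T⁻⁵ N²].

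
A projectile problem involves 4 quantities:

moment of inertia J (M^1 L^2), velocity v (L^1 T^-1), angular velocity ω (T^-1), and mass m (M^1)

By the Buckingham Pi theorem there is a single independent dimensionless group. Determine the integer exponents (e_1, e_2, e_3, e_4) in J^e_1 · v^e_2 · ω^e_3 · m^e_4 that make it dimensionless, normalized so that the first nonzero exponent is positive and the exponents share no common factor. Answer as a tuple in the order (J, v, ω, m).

(1, -2, 2, -1)

M: e_1·(1) + e_2·(0) + e_3·(0) + e_4·(1) = 0
L: e_1·(2) + e_2·(1) + e_3·(0) + e_4·(0) = 0
T: e_1·(0) + e_2·(-1) + e_3·(-1) + e_4·(0) = 0
Solving this homogeneous linear system for the smallest-integer solution (first nonzero entry positive) gives (1, -2, 2, -1).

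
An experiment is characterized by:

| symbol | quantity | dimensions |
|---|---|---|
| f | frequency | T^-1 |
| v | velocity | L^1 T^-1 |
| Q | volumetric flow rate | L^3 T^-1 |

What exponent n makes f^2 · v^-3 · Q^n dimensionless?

Balance the L exponent: (3)·n from Q, plus 2·(0) − 3·(1) = -3 from the rest, must sum to zero.
3n − 3 = 0, so n = 1.

1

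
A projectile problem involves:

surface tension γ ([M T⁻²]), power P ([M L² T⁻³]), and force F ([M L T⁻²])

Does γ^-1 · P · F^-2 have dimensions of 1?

Sum the exponent of each base dimension across the product:
  M: −[γ]_M + [P]_M − 2·[F]_M = −(1) + (1) − 2·(1) = -2
  L: −[γ]_L + [P]_L − 2·[F]_L = −(0) + (2) − 2·(1) = 0
  T: −[γ]_T + [P]_T − 2·[F]_T = −(-2) + (-3) − 2·(-2) = 3
Net dimensions [M⁻² T³] ≠ [1] — not dimensionless.

no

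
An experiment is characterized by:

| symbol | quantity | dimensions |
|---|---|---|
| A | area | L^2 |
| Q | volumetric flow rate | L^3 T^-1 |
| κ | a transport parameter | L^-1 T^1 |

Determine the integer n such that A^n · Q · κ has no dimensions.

-1

Balance the L exponent: (2)·n from A, plus (3) + (-1) = 2 from the rest, must sum to zero.
2n + 2 = 0, so n = -1.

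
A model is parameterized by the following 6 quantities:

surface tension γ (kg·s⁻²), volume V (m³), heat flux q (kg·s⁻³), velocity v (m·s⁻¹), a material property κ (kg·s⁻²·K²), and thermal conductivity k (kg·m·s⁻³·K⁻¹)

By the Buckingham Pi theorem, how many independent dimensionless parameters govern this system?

There are 6 variables and 4 base dimensions (M, L, T, Θ).
The dimension matrix has rank 4.
Independent dimensionless groups: 6 − 4 = 2.

2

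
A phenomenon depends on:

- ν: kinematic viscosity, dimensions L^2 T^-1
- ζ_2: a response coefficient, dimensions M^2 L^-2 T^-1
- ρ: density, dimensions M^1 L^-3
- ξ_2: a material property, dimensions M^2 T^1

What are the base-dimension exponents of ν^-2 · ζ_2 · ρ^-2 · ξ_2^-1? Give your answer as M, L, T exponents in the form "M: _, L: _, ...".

M: -2, L: 0, T: 0

Collect each base-dimension exponent across the product:
  M: −2·(0) + (2) − 2·(1) − (2) = -2
  L: −2·(2) + (-2) − 2·(-3) − (0) = 0
  T: −2·(-1) + (-1) − 2·(0) − (1) = 0
So the dimensions are [M⁻²].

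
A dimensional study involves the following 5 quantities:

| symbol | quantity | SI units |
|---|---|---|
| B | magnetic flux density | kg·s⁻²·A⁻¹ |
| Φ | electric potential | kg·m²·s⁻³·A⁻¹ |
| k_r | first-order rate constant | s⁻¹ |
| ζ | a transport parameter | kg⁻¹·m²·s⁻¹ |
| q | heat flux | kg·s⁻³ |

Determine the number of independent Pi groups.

1

There are 5 variables and 4 base dimensions (M, L, T, I).
The dimension matrix has rank 4.
Independent dimensionless groups: 5 − 4 = 1.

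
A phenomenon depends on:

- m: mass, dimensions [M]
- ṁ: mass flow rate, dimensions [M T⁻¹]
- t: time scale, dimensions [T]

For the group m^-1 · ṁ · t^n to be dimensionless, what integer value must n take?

1

Balance the T exponent: (1)·n from t, plus −(0) + (-1) = -1 from the rest, must sum to zero.
n − 1 = 0, so n = 1.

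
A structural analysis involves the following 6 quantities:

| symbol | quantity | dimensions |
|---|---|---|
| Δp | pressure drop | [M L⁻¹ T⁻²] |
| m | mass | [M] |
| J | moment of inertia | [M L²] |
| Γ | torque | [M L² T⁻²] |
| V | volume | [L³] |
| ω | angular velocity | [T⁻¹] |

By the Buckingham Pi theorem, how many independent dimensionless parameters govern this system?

There are 6 variables and 3 base dimensions (M, L, T).
The dimension matrix has rank 3.
Independent dimensionless groups: 6 − 3 = 3.

3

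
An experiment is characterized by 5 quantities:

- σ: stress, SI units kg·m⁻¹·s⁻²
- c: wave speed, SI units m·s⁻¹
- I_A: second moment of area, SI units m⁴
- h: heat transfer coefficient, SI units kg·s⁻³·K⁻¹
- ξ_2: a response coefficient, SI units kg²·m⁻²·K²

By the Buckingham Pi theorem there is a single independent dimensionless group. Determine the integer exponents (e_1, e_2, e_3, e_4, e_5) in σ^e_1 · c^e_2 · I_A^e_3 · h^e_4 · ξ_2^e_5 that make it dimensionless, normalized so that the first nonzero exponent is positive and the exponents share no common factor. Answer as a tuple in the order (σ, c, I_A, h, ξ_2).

(4, -2, 1, -2, -1)

M: e_1·(1) + e_2·(0) + e_3·(0) + e_4·(1) + e_5·(2) = 0
L: e_1·(-1) + e_2·(1) + e_3·(4) + e_4·(0) + e_5·(-2) = 0
T: e_1·(-2) + e_2·(-1) + e_3·(0) + e_4·(-3) + e_5·(0) = 0
Θ: e_1·(0) + e_2·(0) + e_3·(0) + e_4·(-1) + e_5·(2) = 0
Solving this homogeneous linear system for the smallest-integer solution (first nonzero entry positive) gives (4, -2, 1, -2, -1).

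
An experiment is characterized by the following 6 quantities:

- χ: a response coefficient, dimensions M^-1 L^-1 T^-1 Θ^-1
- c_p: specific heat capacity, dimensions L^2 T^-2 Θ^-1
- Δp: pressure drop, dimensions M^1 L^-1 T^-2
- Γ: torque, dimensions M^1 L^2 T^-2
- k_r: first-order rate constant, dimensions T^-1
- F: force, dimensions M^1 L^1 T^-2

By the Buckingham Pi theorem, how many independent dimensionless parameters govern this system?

2

There are 6 variables and 4 base dimensions (M, L, T, Θ).
The dimension matrix has rank 4.
Independent dimensionless groups: 6 − 4 = 2.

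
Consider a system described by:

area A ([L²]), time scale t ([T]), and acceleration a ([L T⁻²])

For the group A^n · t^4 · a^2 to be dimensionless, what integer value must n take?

Balance the L exponent: (2)·n from A, plus 4·(0) + 2·(1) = 2 from the rest, must sum to zero.
2n + 2 = 0, so n = -1.

-1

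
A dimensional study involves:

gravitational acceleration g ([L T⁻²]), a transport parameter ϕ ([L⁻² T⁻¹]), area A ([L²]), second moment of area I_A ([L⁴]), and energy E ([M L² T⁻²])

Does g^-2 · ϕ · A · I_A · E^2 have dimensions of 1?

Sum the exponent of each base dimension across the product:
  M: −2·[g]_M + [ϕ]_M + [A]_M + [I_A]_M + 2·[E]_M = −2·(0) + (0) + (0) + (0) + 2·(1) = 2
  L: −2·[g]_L + [ϕ]_L + [A]_L + [I_A]_L + 2·[E]_L = −2·(1) + (-2) + (2) + (4) + 2·(2) = 6
  T: −2·[g]_T + [ϕ]_T + [A]_T + [I_A]_T + 2·[E]_T = −2·(-2) + (-1) + (0) + (0) + 2·(-2) = -1
Net dimensions [M² L⁶ T⁻¹] ≠ [1] — not dimensionless.

no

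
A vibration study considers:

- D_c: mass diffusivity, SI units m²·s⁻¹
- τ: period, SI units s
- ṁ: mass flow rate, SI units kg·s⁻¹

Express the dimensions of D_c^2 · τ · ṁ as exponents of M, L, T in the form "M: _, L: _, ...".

M: 1, L: 4, T: -2

Collect each base-dimension exponent across the product:
  M: 2·(0) + (0) + (1) = 1
  L: 2·(2) + (0) + (0) = 4
  T: 2·(-1) + (1) + (-1) = -2
So the dimensions are [M L⁴ T⁻²].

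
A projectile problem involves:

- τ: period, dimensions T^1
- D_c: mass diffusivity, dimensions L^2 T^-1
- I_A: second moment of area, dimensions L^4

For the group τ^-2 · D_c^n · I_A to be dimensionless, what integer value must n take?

-2

Balance the L exponent: (2)·n from D_c, plus −2·(0) + (4) = 4 from the rest, must sum to zero.
2n + 4 = 0, so n = -2.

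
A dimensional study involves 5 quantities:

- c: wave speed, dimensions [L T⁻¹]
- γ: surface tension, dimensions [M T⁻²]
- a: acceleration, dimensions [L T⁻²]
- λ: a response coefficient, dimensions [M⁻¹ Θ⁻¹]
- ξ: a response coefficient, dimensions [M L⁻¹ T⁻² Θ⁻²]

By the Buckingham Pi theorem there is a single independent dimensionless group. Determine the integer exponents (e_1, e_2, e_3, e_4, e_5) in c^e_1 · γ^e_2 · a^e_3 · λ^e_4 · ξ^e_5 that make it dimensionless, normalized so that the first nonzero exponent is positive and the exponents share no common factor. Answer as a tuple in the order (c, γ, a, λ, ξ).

M: e_1·(0) + e_2·(1) + e_3·(0) + e_4·(-1) + e_5·(1) = 0
L: e_1·(1) + e_2·(0) + e_3·(1) + e_4·(0) + e_5·(-1) = 0
T: e_1·(-1) + e_2·(-2) + e_3·(-2) + e_4·(0) + e_5·(-2) = 0
Θ: e_1·(0) + e_2·(0) + e_3·(0) + e_4·(-1) + e_5·(-2) = 0
Solving this homogeneous linear system for the smallest-integer solution (first nonzero entry positive) gives (2, 3, -3, 2, -1).

(2, 3, -3, 2, -1)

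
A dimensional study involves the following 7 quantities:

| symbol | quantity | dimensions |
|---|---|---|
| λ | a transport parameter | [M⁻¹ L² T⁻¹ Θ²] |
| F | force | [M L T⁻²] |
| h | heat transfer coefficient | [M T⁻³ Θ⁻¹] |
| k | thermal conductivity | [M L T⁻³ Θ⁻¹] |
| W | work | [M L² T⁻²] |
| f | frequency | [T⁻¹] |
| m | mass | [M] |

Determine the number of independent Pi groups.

There are 7 variables and 4 base dimensions (M, L, T, Θ).
The dimension matrix has rank 4.
Independent dimensionless groups: 7 − 4 = 3.

3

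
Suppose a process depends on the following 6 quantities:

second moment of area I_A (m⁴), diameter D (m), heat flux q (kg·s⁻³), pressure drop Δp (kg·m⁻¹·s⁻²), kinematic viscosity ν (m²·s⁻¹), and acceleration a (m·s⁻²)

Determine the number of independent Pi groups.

There are 6 variables and 3 base dimensions (M, L, T).
The dimension matrix has rank 3.
Independent dimensionless groups: 6 − 3 = 3.

3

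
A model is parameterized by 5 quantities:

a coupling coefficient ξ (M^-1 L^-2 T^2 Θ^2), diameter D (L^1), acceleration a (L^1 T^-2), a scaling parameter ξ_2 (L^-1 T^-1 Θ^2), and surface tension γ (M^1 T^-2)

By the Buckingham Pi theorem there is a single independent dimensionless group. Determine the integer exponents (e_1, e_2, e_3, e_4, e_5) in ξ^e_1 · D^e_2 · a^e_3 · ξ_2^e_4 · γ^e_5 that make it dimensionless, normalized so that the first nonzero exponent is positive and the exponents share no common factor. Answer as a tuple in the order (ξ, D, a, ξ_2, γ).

M: e_1·(-1) + e_2·(0) + e_3·(0) + e_4·(0) + e_5·(1) = 0
L: e_1·(-2) + e_2·(1) + e_3·(1) + e_4·(-1) + e_5·(0) = 0
T: e_1·(2) + e_2·(0) + e_3·(-2) + e_4·(-1) + e_5·(-2) = 0
Θ: e_1·(2) + e_2·(0) + e_3·(0) + e_4·(2) + e_5·(0) = 0
Solving this homogeneous linear system for the smallest-integer solution (first nonzero entry positive) gives (2, 1, 1, -2, 2).

(2, 1, 1, -2, 2)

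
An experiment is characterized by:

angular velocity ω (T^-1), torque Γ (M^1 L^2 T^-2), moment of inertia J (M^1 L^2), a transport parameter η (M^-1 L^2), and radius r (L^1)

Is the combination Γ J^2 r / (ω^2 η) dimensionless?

no

Sum the exponent of each base dimension across the product:
  M: −2·[ω]_M + [Γ]_M + 2·[J]_M − [η]_M + [r]_M = −2·(0) + (1) + 2·(1) − (-1) + (0) = 4
  L: −2·[ω]_L + [Γ]_L + 2·[J]_L − [η]_L + [r]_L = −2·(0) + (2) + 2·(2) − (2) + (1) = 5
  T: −2·[ω]_T + [Γ]_T + 2·[J]_T − [η]_T + [r]_T = −2·(-1) + (-2) + 2·(0) − (0) + (0) = 0
Net dimensions [M⁴ L⁵] ≠ [1] — not dimensionless.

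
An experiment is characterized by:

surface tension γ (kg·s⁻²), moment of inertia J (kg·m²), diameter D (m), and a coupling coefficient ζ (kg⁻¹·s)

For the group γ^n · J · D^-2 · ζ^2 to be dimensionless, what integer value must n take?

1

Balance the M exponent: (1)·n from γ, plus (1) − 2·(0) + 2·(-1) = -1 from the rest, must sum to zero.
n − 1 = 0, so n = 1.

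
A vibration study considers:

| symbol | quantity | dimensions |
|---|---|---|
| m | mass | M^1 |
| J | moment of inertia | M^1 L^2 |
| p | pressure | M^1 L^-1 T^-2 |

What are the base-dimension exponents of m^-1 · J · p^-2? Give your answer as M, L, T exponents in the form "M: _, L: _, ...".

Collect each base-dimension exponent across the product:
  M: −(1) + (1) − 2·(1) = -2
  L: −(0) + (2) − 2·(-1) = 4
  T: −(0) + (0) − 2·(-2) = 4
So the dimensions are [M⁻² L⁴ T⁴].

M: -2, L: 4, T: 4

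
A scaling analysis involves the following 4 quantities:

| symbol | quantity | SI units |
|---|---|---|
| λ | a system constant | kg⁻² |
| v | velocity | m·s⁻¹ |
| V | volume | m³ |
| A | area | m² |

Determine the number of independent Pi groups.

There are 4 variables and 3 base dimensions (M, L, T).
The dimension matrix has rank 3.
Independent dimensionless groups: 4 − 3 = 1.

1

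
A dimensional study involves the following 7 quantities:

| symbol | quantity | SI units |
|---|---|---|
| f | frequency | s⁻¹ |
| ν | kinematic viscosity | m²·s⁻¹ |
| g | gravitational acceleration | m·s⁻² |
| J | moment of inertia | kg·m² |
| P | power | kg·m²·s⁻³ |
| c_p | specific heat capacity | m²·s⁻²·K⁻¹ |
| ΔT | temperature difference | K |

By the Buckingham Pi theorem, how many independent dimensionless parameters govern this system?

3

There are 7 variables and 4 base dimensions (M, L, T, Θ).
The dimension matrix has rank 4.
Independent dimensionless groups: 7 − 4 = 3.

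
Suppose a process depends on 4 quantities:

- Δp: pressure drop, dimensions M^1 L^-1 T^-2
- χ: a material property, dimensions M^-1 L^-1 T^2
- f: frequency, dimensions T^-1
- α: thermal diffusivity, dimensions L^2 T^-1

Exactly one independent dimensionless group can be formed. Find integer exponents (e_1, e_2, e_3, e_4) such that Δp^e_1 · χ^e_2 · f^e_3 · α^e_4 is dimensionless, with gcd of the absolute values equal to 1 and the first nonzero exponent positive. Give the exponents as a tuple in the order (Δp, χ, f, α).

(1, 1, -1, 1)

M: e_1·(1) + e_2·(-1) + e_3·(0) + e_4·(0) = 0
L: e_1·(-1) + e_2·(-1) + e_3·(0) + e_4·(2) = 0
T: e_1·(-2) + e_2·(2) + e_3·(-1) + e_4·(-1) = 0
Solving this homogeneous linear system for the smallest-integer solution (first nonzero entry positive) gives (1, 1, -1, 1).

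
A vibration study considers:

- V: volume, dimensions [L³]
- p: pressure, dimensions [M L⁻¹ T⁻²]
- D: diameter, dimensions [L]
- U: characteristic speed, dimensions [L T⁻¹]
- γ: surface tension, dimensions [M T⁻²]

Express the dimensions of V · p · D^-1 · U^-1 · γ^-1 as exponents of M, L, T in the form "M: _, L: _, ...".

Collect each base-dimension exponent across the product:
  M: (0) + (1) − (0) − (0) − (1) = 0
  L: (3) + (-1) − (1) − (1) − (0) = 0
  T: (0) + (-2) − (0) − (-1) − (-2) = 1
So the dimensions are [T].

M: 0, L: 0, T: 1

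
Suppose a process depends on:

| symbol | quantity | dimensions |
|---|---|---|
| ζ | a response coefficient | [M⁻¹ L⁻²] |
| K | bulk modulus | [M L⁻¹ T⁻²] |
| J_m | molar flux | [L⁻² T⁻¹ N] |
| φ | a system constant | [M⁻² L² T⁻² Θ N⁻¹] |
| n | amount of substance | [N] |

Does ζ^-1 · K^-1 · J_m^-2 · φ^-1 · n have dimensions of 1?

no

Sum the exponent of each base dimension across the product:
  M: −[ζ]_M − [K]_M − 2·[J_m]_M − [φ]_M + [n]_M = −(-1) − (1) − 2·(0) − (-2) + (0) = 2
  L: −[ζ]_L − [K]_L − 2·[J_m]_L − [φ]_L + [n]_L = −(-2) − (-1) − 2·(-2) − (2) + (0) = 5
  T: −[ζ]_T − [K]_T − 2·[J_m]_T − [φ]_T + [n]_T = −(0) − (-2) − 2·(-1) − (-2) + (0) = 6
  Θ: −[ζ]_Θ − [K]_Θ − 2·[J_m]_Θ − [φ]_Θ + [n]_Θ = −(0) − (0) − 2·(0) − (1) + (0) = -1
  N: −[ζ]_N − [K]_N − 2·[J_m]_N − [φ]_N + [n]_N = −(0) − (0) − 2·(1) − (-1) + (1) = 0
Net dimensions [M² L⁵ T⁶ Θ⁻¹] ≠ [1] — not dimensionless.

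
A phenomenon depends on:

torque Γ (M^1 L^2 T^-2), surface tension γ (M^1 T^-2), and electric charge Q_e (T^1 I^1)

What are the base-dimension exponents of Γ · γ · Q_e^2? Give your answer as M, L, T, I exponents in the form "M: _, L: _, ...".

Collect each base-dimension exponent across the product:
  M: (1) + (1) + 2·(0) = 2
  L: (2) + (0) + 2·(0) = 2
  T: (-2) + (-2) + 2·(1) = -2
  I: (0) + (0) + 2·(1) = 2
So the dimensions are [M² L² T⁻² I²].

M: 2, L: 2, T: -2, I: 2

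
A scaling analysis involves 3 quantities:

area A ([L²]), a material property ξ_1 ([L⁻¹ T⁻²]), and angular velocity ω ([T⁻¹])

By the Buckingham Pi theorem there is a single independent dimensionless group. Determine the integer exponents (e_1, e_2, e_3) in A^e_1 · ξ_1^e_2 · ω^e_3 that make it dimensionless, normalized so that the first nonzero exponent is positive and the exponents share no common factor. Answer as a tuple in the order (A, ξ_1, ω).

L: e_1·(2) + e_2·(-1) + e_3·(0) = 0
T: e_1·(0) + e_2·(-2) + e_3·(-1) = 0
Solving this homogeneous linear system for the smallest-integer solution (first nonzero entry positive) gives (1, 2, -4).

(1, 2, -4)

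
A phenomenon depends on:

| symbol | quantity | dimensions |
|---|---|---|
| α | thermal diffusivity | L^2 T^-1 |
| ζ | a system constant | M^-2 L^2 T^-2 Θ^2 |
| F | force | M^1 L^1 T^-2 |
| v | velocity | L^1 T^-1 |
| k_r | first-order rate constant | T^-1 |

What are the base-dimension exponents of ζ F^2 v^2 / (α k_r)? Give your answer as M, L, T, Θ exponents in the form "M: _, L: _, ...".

M: 0, L: 4, T: -6, Θ: 2

Collect each base-dimension exponent across the product:
  M: −(0) + (-2) + 2·(1) + 2·(0) − (0) = 0
  L: −(2) + (2) + 2·(1) + 2·(1) − (0) = 4
  T: −(-1) + (-2) + 2·(-2) + 2·(-1) − (-1) = -6
  Θ: −(0) + (2) + 2·(0) + 2·(0) − (0) = 2
So the dimensions are [L⁴ T⁻⁶ Θ²].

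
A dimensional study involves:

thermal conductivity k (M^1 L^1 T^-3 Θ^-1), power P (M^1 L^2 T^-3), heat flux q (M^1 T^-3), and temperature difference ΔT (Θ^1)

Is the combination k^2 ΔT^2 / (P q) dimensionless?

Sum the exponent of each base dimension across the product:
  M: 2·[k]_M − [P]_M − [q]_M + 2·[ΔT]_M = 2·(1) − (1) − (1) + 2·(0) = 0
  L: 2·[k]_L − [P]_L − [q]_L + 2·[ΔT]_L = 2·(1) − (2) − (0) + 2·(0) = 0
  T: 2·[k]_T − [P]_T − [q]_T + 2·[ΔT]_T = 2·(-3) − (-3) − (-3) + 2·(0) = 0
  Θ: 2·[k]_Θ − [P]_Θ − [q]_Θ + 2·[ΔT]_Θ = 2·(-1) − (0) − (0) + 2·(1) = 0
All base exponents vanish — dimensionless.

yes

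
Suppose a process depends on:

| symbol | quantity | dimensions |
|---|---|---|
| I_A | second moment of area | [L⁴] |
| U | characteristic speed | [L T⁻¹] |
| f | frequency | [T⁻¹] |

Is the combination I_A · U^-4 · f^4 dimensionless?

yes

Sum the exponent of each base dimension across the product:
  L: [I_A]_L − 4·[U]_L + 4·[f]_L = (4) − 4·(1) + 4·(0) = 0
  T: [I_A]_T − 4·[U]_T + 4·[f]_T = (0) − 4·(-1) + 4·(-1) = 0
All base exponents vanish — dimensionless.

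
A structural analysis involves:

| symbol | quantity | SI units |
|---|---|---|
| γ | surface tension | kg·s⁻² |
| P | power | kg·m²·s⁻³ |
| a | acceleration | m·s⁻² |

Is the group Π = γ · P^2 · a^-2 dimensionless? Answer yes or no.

no

Sum the exponent of each base dimension across the product:
  M: [γ]_M + 2·[P]_M − 2·[a]_M = (1) + 2·(1) − 2·(0) = 3
  L: [γ]_L + 2·[P]_L − 2·[a]_L = (0) + 2·(2) − 2·(1) = 2
  T: [γ]_T + 2·[P]_T − 2·[a]_T = (-2) + 2·(-3) − 2·(-2) = -4
Net dimensions [M³ L² T⁻⁴] ≠ [1] — not dimensionless.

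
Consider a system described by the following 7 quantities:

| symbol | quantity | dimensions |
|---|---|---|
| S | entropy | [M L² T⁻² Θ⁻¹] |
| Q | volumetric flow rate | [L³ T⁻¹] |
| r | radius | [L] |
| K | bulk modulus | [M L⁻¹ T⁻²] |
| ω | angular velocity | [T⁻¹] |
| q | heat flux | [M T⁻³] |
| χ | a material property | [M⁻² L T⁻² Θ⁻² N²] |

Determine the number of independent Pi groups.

2

There are 7 variables and 5 base dimensions (M, L, T, Θ, N).
The dimension matrix has rank 5.
Independent dimensionless groups: 7 − 5 = 2.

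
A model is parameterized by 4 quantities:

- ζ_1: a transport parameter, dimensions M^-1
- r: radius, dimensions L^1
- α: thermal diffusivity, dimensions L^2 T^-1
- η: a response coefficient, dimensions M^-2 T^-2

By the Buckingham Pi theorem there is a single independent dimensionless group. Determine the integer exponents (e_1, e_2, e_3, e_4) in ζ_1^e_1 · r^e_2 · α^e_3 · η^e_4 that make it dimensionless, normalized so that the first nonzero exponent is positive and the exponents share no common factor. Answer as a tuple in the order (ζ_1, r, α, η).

(2, -4, 2, -1)

M: e_1·(-1) + e_2·(0) + e_3·(0) + e_4·(-2) = 0
L: e_1·(0) + e_2·(1) + e_3·(2) + e_4·(0) = 0
T: e_1·(0) + e_2·(0) + e_3·(-1) + e_4·(-2) = 0
Solving this homogeneous linear system for the smallest-integer solution (first nonzero entry positive) gives (2, -4, 2, -1).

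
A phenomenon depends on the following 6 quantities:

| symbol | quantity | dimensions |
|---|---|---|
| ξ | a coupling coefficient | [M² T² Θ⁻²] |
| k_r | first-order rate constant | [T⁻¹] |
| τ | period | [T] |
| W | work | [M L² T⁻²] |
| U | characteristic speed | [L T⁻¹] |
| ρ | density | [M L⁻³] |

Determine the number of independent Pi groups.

2

There are 6 variables and 4 base dimensions (M, L, T, Θ).
The dimension matrix has rank 4.
Independent dimensionless groups: 6 − 4 = 2.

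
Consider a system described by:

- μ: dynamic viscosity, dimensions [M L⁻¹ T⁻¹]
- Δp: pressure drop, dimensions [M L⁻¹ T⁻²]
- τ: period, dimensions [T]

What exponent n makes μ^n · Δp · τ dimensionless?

Balance the M exponent: (1)·n from μ, plus (1) + (0) = 1 from the rest, must sum to zero.
n + 1 = 0, so n = -1.

-1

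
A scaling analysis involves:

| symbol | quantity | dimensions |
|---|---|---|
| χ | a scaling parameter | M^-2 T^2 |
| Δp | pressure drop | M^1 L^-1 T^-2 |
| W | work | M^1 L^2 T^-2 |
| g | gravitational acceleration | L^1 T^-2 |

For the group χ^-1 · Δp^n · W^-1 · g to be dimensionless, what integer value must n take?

Balance the M exponent: (1)·n from Δp, plus −(-2) − (1) + (0) = 1 from the rest, must sum to zero.
n + 1 = 0, so n = -1.

-1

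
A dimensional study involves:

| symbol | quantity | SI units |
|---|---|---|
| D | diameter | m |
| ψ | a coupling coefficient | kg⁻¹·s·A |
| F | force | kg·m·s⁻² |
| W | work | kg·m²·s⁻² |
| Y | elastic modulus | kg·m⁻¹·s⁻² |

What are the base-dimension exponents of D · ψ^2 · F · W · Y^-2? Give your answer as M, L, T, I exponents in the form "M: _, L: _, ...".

M: -2, L: 6, T: 2, I: 2

Collect each base-dimension exponent across the product:
  M: (0) + 2·(-1) + (1) + (1) − 2·(1) = -2
  L: (1) + 2·(0) + (1) + (2) − 2·(-1) = 6
  T: (0) + 2·(1) + (-2) + (-2) − 2·(-2) = 2
  I: (0) + 2·(1) + (0) + (0) − 2·(0) = 2
So the dimensions are [M⁻² L⁶ T² I²].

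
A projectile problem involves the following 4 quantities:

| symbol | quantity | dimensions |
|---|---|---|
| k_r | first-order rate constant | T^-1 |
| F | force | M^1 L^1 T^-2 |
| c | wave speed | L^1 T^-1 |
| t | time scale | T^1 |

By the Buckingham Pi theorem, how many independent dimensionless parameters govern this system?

There are 4 variables and 3 base dimensions (M, L, T).
The dimension matrix has rank 3.
Independent dimensionless groups: 4 − 3 = 1.

1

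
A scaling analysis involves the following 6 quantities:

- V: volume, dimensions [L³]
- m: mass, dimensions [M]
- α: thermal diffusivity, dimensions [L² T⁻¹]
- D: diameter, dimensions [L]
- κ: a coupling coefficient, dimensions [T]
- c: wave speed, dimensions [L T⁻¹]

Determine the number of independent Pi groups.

There are 6 variables and 3 base dimensions (M, L, T).
The dimension matrix has rank 3.
Independent dimensionless groups: 6 − 3 = 3.

3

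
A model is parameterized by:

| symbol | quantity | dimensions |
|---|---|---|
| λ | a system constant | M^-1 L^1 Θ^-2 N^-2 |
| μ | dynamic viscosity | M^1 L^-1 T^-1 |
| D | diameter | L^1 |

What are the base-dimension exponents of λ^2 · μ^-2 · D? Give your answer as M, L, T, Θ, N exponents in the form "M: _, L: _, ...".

Collect each base-dimension exponent across the product:
  M: 2·(-1) − 2·(1) + (0) = -4
  L: 2·(1) − 2·(-1) + (1) = 5
  T: 2·(0) − 2·(-1) + (0) = 2
  Θ: 2·(-2) − 2·(0) + (0) = -4
  N: 2·(-2) − 2·(0) + (0) = -4
So the dimensions are [M⁻⁴ L⁵ T² Θ⁻⁴ N⁻⁴].

M: -4, L: 5, T: 2, Θ: -4, N: -4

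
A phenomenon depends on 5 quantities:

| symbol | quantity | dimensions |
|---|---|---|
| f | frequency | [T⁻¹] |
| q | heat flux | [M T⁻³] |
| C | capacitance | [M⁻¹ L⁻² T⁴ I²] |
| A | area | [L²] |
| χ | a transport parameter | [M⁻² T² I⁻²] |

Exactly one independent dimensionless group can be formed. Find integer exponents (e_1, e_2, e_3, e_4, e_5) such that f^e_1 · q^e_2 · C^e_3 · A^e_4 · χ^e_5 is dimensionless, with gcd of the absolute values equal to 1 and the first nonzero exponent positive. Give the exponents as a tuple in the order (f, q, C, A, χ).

(3, -3, -1, -1, -1)

M: e_1·(0) + e_2·(1) + e_3·(-1) + e_4·(0) + e_5·(-2) = 0
L: e_1·(0) + e_2·(0) + e_3·(-2) + e_4·(2) + e_5·(0) = 0
T: e_1·(-1) + e_2·(-3) + e_3·(4) + e_4·(0) + e_5·(2) = 0
I: e_1·(0) + e_2·(0) + e_3·(2) + e_4·(0) + e_5·(-2) = 0
Solving this homogeneous linear system for the smallest-integer solution (first nonzero entry positive) gives (3, -3, -1, -1, -1).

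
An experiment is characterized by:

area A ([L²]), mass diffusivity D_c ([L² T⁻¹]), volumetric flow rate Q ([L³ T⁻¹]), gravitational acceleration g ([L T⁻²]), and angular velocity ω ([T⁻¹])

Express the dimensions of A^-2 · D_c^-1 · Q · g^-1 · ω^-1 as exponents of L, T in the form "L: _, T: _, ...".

Collect each base-dimension exponent across the product:
  L: −2·(2) − (2) + (3) − (1) − (0) = -4
  T: −2·(0) − (-1) + (-1) − (-2) − (-1) = 3
So the dimensions are [L⁻⁴ T³].

L: -4, T: 3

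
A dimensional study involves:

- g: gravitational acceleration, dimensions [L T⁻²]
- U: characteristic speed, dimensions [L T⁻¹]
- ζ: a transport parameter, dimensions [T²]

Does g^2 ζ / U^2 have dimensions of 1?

Sum the exponent of each base dimension across the product:
  L: 2·[g]_L − 2·[U]_L + [ζ]_L = 2·(1) − 2·(1) + (0) = 0
  T: 2·[g]_T − 2·[U]_T + [ζ]_T = 2·(-2) − 2·(-1) + (2) = 0
All base exponents vanish — dimensionless.

yes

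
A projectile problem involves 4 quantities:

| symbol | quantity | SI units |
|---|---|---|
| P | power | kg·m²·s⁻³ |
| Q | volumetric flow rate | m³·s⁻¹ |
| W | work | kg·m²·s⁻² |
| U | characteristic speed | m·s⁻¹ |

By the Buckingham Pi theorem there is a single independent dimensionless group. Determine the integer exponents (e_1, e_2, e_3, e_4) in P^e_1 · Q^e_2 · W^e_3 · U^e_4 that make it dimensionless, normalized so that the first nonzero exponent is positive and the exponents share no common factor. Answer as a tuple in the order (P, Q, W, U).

(2, 1, -2, -3)

M: e_1·(1) + e_2·(0) + e_3·(1) + e_4·(0) = 0
L: e_1·(2) + e_2·(3) + e_3·(2) + e_4·(1) = 0
T: e_1·(-3) + e_2·(-1) + e_3·(-2) + e_4·(-1) = 0
Solving this homogeneous linear system for the smallest-integer solution (first nonzero entry positive) gives (2, 1, -2, -3).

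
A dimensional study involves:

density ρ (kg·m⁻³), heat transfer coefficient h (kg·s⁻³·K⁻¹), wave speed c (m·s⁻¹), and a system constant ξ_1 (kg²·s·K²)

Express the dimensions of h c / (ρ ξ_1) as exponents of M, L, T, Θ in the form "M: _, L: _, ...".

M: -2, L: 4, T: -5, Θ: -3

Collect each base-dimension exponent across the product:
  M: −(1) + (1) + (0) − (2) = -2
  L: −(-3) + (0) + (1) − (0) = 4
  T: −(0) + (-3) + (-1) − (1) = -5
  Θ: −(0) + (-1) + (0) − (2) = -3
So the dimensions are [M⁻² L⁴ T⁻⁵ Θ⁻³].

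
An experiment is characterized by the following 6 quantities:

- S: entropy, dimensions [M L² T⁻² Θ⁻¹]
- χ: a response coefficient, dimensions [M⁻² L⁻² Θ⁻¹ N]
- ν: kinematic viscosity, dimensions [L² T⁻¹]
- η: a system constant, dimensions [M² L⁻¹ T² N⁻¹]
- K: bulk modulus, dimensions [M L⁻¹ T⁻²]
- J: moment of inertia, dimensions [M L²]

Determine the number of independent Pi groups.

There are 6 variables and 5 base dimensions (M, L, T, Θ, N).
The dimension matrix has rank 5.
Independent dimensionless groups: 6 − 5 = 1.

1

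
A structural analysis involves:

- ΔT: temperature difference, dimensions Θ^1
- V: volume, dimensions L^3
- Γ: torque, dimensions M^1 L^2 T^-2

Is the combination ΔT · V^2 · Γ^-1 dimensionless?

no

Sum the exponent of each base dimension across the product:
  M: [ΔT]_M + 2·[V]_M − [Γ]_M = (0) + 2·(0) − (1) = -1
  L: [ΔT]_L + 2·[V]_L − [Γ]_L = (0) + 2·(3) − (2) = 4
  T: [ΔT]_T + 2·[V]_T − [Γ]_T = (0) + 2·(0) − (-2) = 2
  Θ: [ΔT]_Θ + 2·[V]_Θ − [Γ]_Θ = (1) + 2·(0) − (0) = 1
Net dimensions [M⁻¹ L⁴ T² Θ] ≠ [1] — not dimensionless.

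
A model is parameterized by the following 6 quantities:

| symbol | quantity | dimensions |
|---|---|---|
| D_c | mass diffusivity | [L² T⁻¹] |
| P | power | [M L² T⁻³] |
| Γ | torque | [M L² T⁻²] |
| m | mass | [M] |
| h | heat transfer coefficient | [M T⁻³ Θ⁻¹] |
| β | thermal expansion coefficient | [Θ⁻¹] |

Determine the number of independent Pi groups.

There are 6 variables and 4 base dimensions (M, L, T, Θ).
The dimension matrix has rank 4.
Independent dimensionless groups: 6 − 4 = 2.

2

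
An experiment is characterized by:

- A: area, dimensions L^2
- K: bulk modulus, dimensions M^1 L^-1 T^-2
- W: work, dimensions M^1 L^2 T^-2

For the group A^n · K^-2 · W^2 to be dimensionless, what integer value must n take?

-3

Balance the L exponent: (2)·n from A, plus −2·(-1) + 2·(2) = 6 from the rest, must sum to zero.
2n + 6 = 0, so n = -3.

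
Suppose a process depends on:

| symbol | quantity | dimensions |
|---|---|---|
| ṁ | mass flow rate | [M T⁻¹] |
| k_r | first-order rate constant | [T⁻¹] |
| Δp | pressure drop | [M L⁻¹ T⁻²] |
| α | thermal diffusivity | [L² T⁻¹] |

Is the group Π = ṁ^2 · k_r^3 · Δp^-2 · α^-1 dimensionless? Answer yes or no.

Sum the exponent of each base dimension across the product:
  M: 2·[ṁ]_M + 3·[k_r]_M − 2·[Δp]_M − [α]_M = 2·(1) + 3·(0) − 2·(1) − (0) = 0
  L: 2·[ṁ]_L + 3·[k_r]_L − 2·[Δp]_L − [α]_L = 2·(0) + 3·(0) − 2·(-1) − (2) = 0
  T: 2·[ṁ]_T + 3·[k_r]_T − 2·[Δp]_T − [α]_T = 2·(-1) + 3·(-1) − 2·(-2) − (-1) = 0
All base exponents vanish — dimensionless.

yes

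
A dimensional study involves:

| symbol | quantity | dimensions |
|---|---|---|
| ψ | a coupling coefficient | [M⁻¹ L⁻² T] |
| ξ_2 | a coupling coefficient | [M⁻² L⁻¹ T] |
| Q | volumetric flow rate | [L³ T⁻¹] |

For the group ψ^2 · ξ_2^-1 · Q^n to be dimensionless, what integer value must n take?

1

Balance the L exponent: (3)·n from Q, plus 2·(-2) − (-1) = -3 from the rest, must sum to zero.
3n − 3 = 0, so n = 1.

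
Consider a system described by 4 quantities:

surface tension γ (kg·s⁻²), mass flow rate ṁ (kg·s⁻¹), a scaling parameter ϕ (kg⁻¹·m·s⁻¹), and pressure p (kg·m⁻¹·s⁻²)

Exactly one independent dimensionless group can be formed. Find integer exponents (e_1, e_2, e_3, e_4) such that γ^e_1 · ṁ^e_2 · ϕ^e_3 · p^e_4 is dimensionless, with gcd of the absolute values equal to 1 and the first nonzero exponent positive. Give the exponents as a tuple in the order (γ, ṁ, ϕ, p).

M: e_1·(1) + e_2·(1) + e_3·(-1) + e_4·(1) = 0
L: e_1·(0) + e_2·(0) + e_3·(1) + e_4·(-1) = 0
T: e_1·(-2) + e_2·(-1) + e_3·(-1) + e_4·(-2) = 0
Solving this homogeneous linear system for the smallest-integer solution (first nonzero entry positive) gives (3, -3, -1, -1).

(3, -3, -1, -1)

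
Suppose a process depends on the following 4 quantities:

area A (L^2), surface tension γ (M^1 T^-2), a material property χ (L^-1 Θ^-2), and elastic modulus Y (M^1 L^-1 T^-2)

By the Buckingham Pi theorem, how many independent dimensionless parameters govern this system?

1

There are 4 variables and 4 base dimensions (M, L, T, Θ).
The dimension matrix has rank 3 (less than 4: the dimension vectors are linearly dependent).
Independent dimensionless groups: 4 − 3 = 1.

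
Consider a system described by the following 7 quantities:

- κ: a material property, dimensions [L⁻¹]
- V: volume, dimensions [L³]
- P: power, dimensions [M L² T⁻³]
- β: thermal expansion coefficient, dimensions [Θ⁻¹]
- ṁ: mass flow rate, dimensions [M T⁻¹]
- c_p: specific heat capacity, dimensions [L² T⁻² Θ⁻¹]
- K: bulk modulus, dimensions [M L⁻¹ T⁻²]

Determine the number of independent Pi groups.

There are 7 variables and 4 base dimensions (M, L, T, Θ).
The dimension matrix has rank 4.
Independent dimensionless groups: 7 − 4 = 3.

3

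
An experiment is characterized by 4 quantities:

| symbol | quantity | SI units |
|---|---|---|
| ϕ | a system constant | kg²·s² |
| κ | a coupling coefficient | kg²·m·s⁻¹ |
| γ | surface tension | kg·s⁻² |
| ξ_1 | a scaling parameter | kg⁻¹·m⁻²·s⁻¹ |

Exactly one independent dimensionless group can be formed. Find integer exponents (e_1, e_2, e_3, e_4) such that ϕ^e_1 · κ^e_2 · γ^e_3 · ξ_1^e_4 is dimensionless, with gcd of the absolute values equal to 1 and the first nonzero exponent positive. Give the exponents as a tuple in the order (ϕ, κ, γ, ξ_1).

M: e_1·(2) + e_2·(2) + e_3·(1) + e_4·(-1) = 0
L: e_1·(0) + e_2·(1) + e_3·(0) + e_4·(-2) = 0
T: e_1·(2) + e_2·(-1) + e_3·(-2) + e_4·(-1) = 0
Solving this homogeneous linear system for the smallest-integer solution (first nonzero entry positive) gives (1, -4, 4, -2).

(1, -4, 4, -2)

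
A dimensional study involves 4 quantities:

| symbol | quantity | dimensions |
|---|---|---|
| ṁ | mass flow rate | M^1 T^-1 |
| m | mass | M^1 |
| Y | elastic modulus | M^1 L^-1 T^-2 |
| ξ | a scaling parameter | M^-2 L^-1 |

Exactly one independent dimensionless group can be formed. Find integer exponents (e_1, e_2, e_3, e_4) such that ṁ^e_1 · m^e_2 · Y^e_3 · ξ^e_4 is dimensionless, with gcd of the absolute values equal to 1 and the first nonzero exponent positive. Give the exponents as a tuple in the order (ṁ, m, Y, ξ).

M: e_1·(1) + e_2·(1) + e_3·(1) + e_4·(-2) = 0
L: e_1·(0) + e_2·(0) + e_3·(-1) + e_4·(-1) = 0
T: e_1·(-1) + e_2·(0) + e_3·(-2) + e_4·(0) = 0
Solving this homogeneous linear system for the smallest-integer solution (first nonzero entry positive) gives (2, 1, -1, 1).

(2, 1, -1, 1)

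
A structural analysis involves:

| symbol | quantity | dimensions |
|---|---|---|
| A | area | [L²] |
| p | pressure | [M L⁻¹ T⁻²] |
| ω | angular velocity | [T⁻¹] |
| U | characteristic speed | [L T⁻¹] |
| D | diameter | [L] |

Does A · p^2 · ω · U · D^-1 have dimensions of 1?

Sum the exponent of each base dimension across the product:
  M: [A]_M + 2·[p]_M + [ω]_M + [U]_M − [D]_M = (0) + 2·(1) + (0) + (0) − (0) = 2
  L: [A]_L + 2·[p]_L + [ω]_L + [U]_L − [D]_L = (2) + 2·(-1) + (0) + (1) − (1) = 0
  T: [A]_T + 2·[p]_T + [ω]_T + [U]_T − [D]_T = (0) + 2·(-2) + (-1) + (-1) − (0) = -6
Net dimensions [M² T⁻⁶] ≠ [1] — not dimensionless.

no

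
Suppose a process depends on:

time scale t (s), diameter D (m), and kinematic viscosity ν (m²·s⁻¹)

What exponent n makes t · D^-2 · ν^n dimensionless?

Balance the L exponent: (2)·n from ν, plus (0) − 2·(1) = -2 from the rest, must sum to zero.
2n − 2 = 0, so n = 1.

1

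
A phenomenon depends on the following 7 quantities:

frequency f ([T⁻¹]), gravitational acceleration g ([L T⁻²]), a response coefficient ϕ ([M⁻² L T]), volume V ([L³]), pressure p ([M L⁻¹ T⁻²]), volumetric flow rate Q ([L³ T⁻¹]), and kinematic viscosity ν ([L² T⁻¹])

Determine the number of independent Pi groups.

4

There are 7 variables and 3 base dimensions (M, L, T).
The dimension matrix has rank 3.
Independent dimensionless groups: 7 − 3 = 4.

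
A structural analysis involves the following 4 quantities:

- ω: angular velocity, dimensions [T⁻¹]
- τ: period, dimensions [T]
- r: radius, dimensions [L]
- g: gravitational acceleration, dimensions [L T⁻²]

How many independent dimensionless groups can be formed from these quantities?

2

There are 4 variables and 2 base dimensions (L, T).
The dimension matrix has rank 2.
Independent dimensionless groups: 4 − 2 = 2.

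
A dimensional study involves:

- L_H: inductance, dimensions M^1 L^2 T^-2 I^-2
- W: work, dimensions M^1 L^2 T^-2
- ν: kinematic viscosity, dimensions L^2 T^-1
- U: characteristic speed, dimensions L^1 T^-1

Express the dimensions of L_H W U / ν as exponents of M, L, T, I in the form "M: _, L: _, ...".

M: 2, L: 3, T: -4, I: -2

Collect each base-dimension exponent across the product:
  M: (1) + (1) − (0) + (0) = 2
  L: (2) + (2) − (2) + (1) = 3
  T: (-2) + (-2) − (-1) + (-1) = -4
  I: (-2) + (0) − (0) + (0) = -2
So the dimensions are [M² L³ T⁻⁴ I⁻²].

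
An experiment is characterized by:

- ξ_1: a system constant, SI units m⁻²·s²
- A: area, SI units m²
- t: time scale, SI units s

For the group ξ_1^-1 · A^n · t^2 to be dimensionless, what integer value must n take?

-1

Balance the L exponent: (2)·n from A, plus −(-2) + 2·(0) = 2 from the rest, must sum to zero.
2n + 2 = 0, so n = -1.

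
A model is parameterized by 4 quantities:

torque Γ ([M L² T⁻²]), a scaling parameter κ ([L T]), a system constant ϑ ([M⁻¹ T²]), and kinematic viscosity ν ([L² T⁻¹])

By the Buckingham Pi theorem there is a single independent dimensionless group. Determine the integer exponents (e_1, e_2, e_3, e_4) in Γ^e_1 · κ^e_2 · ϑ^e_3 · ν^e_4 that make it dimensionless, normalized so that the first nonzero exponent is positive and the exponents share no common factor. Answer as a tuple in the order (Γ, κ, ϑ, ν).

M: e_1·(1) + e_2·(0) + e_3·(-1) + e_4·(0) = 0
L: e_1·(2) + e_2·(1) + e_3·(0) + e_4·(2) = 0
T: e_1·(-2) + e_2·(1) + e_3·(2) + e_4·(-1) = 0
Solving this homogeneous linear system for the smallest-integer solution (first nonzero entry positive) gives (3, -2, 3, -2).

(3, -2, 3, -2)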